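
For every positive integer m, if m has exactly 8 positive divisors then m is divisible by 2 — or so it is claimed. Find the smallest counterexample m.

A counterexample is any positive integer m such that m has exactly 8 positive divisors but m is not divisible by 2; we check each in order.
The first 12 eligible values, up to m = 104, all satisfy the conclusion.
m = 105: τ(105) = 8; 105 mod 2 = 1.

m = 105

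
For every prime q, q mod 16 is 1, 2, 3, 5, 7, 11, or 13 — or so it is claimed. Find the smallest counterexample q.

q = 31

For q = 2, 3, 5, 7, 11, 13, 17, 19, 23, 29 the conclusion holds.
q = 31: 31 mod 16 = 15 — not in {1, 2, 3, 5, 7, 11, 13}.
Thus q = 31 disproves the claim, and no smaller q works.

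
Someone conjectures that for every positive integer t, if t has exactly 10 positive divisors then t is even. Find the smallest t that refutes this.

For t = 48, 80, 112, 162, 176, 208, 272, 304, 368 the conclusion holds.
t = 405: divisors of 405: 10 divisors; 405 is odd.
Thus t = 405 disproves the claim, and no smaller t works.

t = 405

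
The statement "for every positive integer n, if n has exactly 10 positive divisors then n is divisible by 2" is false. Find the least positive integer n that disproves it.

n = 405

We need the least positive integer n for which n has exactly 10 positive divisors but n is not divisible by 2.
For n = 48, 80, 112, 162, 176, 208, 272, 304, 368 the conclusion holds.
n = 405: τ(405) = 10; 405 mod 2 = 1.
So n = 405 is the smallest counterexample.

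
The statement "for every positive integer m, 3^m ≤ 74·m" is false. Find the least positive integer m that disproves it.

m = 6

Check each positive integer m in order until 3^m > 74·m.
m = 1: 3^m = 3 and 74·m = 74, so 3 ≤ 74.
m = 2: 3^m = 9 and 74·m = 148, so 9 ≤ 148.
m = 3: 3^m = 27 and 74·m = 222, so 27 ≤ 222.
m = 4: 3^m = 81 and 74·m = 296, so 81 ≤ 296.
m = 5: 3^m = 243 and 74·m = 370, so 243 ≤ 370.
m = 6: 3^m = 729 and 74·m = 444, so 729 > 444.
Thus m = 6 disproves the claim, and no smaller m works.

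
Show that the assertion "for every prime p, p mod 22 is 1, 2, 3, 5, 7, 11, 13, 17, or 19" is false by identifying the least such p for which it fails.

p = 31

We need the least prime p for which the claim fails.
For p = 2, 3, 5, 7, 11, 13, 17, 19, 23, 29 the conclusion holds.
p = 31: 31 mod 22 = 9 — not in {1, 2, 3, 5, 7, 11, 13, 17, 19}.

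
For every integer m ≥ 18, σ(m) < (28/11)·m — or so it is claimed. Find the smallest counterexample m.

For m = 18, 19, 20, 21, …, 45, 46, 47 the conclusion holds.
m = 48: σ(48) = 124; 124 ≥ 1344/11.

m = 48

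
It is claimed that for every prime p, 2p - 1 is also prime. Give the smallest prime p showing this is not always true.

p = 5

A counterexample is any prime p such that 2p - 1 is not prime; we check each in order.
For p = 2, 3 the conclusion holds.
p = 5: 2p - 1 = 9 = 3 × 3, not prime.
Hence p = 5 is a counterexample.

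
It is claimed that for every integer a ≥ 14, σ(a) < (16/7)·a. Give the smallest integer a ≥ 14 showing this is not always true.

Check each integer a ≥ 14 in order until the claim fails.
The first 10 eligible values, up to a = 23, all satisfy the conclusion.
a = 24: σ(24) = 60; 60 ≥ 384/7.

a = 24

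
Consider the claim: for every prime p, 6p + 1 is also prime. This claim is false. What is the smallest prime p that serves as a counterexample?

p = 19

p = 2: 6p + 1 = 13, prime.
p = 3: 6p + 1 = 19, prime.
p = 5: 6p + 1 = 31, prime.
p = 7: 6p + 1 = 43, prime.
p = 11: 6p + 1 = 67, prime.
p = 13: 6p + 1 = 79, prime.
p = 17: 6p + 1 = 103, prime.
p = 19: 6p + 1 = 115 = 5 × 23, not prime.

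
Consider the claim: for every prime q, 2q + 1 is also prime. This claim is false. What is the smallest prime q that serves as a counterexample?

q = 7

A counterexample is any prime q such that 2q + 1 is not prime; we check each in order.
q = 2: 2q + 1 = 5, prime.
q = 3: 2q + 1 = 7, prime.
q = 5: 2q + 1 = 11, prime.
q = 7: 2q + 1 = 15 = 3 × 5, not prime.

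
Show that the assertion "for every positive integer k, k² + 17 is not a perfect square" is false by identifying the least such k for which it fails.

A counterexample is any positive integer k such that k² + 17 is a perfect square; we check each in order.
k = 1: 1² + 17 = 18, not a perfect square.
k = 2: 2² + 17 = 21, not a perfect square.
k = 3: 3² + 17 = 26, not a perfect square.
k = 4: 4² + 17 = 33, not a perfect square.
k = 5: 5² + 17 = 42, not a perfect square.
k = 6: 6² + 17 = 53, not a perfect square.
k = 7: 7² + 17 = 66, not a perfect square.
k = 8: 8² + 17 = 81 = 9², a perfect square.

k = 8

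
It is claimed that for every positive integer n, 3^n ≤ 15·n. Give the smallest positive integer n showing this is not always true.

We need the least positive integer n for which 3^n > 15·n.
For n = 1, 2, 3 the conclusion holds.
n = 4: 3^n = 81 and 15·n = 60, so 81 > 60.
So n = 4 is the smallest counterexample.

n = 4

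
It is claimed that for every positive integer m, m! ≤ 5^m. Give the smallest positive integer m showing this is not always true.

Check each positive integer m in order until m! > 5^m.
For m = 1, 2, 3, 4, …, 9, 10, 11 the conclusion holds.
m = 12: m! = 479001600 and 5^m = 244140625, so 479001600 > 244140625.
Hence m = 12 is a counterexample.

m = 12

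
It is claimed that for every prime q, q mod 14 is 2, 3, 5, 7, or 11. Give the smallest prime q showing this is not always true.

q = 13

The first 5 eligible values, up to q = 11, all satisfy the conclusion.
q = 13: 13 mod 14 = 13 — not in {2, 3, 5, 7, 11}.
Hence q = 13 is a counterexample.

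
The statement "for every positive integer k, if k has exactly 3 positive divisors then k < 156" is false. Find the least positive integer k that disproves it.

k = 169

Check each positive integer k in order until k has exactly 3 positive divisors but the claim fails.
The first 5 eligible values, up to k = 121, all satisfy the conclusion.
k = 169: τ(169) = 3; 169 ≥ 156.
Hence k = 169 is a counterexample.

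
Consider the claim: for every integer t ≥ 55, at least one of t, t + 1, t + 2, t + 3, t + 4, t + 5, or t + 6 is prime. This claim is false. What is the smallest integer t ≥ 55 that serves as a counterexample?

t = 90

A counterexample is any integer t ≥ 55 such that t, t + 1, t + 2, t + 3, t + 4, t + 5, t + 6 are all composite; we check each in order.
For t = 55, 56, 57, 58, …, 87, 88, 89 the conclusion holds.
t = 90: 90 = 2 × 45; 91 = 7 × 13; 92 = 2 × 46; 93 = 3 × 31; 94 = 2 × 47; 95 = 5 × 19; 96 = 2 × 48 — all composite.
Thus t = 90 disproves the claim, and no smaller t works.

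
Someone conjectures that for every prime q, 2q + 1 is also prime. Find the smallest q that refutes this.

q = 7

For q = 2, 3, 5 the conclusion holds.
q = 7: 2q + 1 = 15 = 3 × 5, not prime.
So q = 7 is the smallest counterexample.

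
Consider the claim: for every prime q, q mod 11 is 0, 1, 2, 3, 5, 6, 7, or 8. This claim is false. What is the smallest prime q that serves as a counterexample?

q = 31

A counterexample is any prime q such that the claim fails; we check each in order.
The first 10 eligible values, up to q = 29, all satisfy the conclusion.
q = 31: 31 mod 11 = 9 — not in {0, 1, 2, 3, 5, 6, 7, 8}.
Thus q = 31 disproves the claim, and no smaller q works.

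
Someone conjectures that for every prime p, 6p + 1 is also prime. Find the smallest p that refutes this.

Check each prime p in order until 6p + 1 is not prime.
For p = 2, 3, 5, 7, 11, 13, 17 the conclusion holds.
p = 19: 6p + 1 = 115 = 5 × 23, not prime.

p = 19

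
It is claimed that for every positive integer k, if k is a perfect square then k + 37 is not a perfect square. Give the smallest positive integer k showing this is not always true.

A counterexample is any positive integer k such that k is a perfect square but k + 37 is a perfect square; we check each in order.
The first 17 eligible values, up to k = 289, all satisfy the conclusion.
k = 324: 324 = 18² and 324 + 37 = 361 = 19².
Thus k = 324 disproves the claim, and no smaller k works.

k = 324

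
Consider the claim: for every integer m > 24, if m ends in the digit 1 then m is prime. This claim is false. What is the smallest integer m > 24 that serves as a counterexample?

m = 51

Check each integer m > 24 in order until m ends in the digit 1 but m is not prime.
m = 31: 31 ends in 1 and is prime.
m = 41: 41 ends in 1 and is prime.
m = 51: 51 ends in 1; 51 = 3 × 17, composite.
So m = 51 is the smallest counterexample.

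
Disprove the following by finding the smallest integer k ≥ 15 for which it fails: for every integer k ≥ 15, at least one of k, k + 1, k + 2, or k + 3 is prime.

k = 24

We need the least integer k ≥ 15 for which k, k + 1, k + 2, k + 3 are all composite.
The first 9 eligible values, up to k = 23, all satisfy the conclusion.
k = 24: 24 = 2 × 12; 25 = 5 × 5; 26 = 2 × 13; 27 = 3 × 9 — all composite.
Thus k = 24 disproves the claim, and no smaller k works.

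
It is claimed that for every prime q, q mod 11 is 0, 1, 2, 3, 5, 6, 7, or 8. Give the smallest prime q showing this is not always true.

q = 31

For q = 2, 3, 5, 7, 11, 13, 17, 19, 23, 29 the conclusion holds.
q = 31: 31 mod 11 = 9 — not in {0, 1, 2, 3, 5, 6, 7, 8}.
Hence q = 31 is a counterexample.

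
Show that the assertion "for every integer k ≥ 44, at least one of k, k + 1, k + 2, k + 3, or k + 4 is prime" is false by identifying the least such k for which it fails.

The first 4 eligible values, up to k = 47, all satisfy the conclusion.
k = 48: 48 = 2 × 24; 49 = 7 × 7; 50 = 2 × 25; 51 = 3 × 17; 52 = 2 × 26 — all composite.

k = 48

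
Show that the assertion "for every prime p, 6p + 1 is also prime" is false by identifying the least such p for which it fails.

Check each prime p in order until 6p + 1 is not prime.
p = 2: 6p + 1 = 13, prime.
p = 3: 6p + 1 = 19, prime.
p = 5: 6p + 1 = 31, prime.
p = 7: 6p + 1 = 43, prime.
p = 11: 6p + 1 = 67, prime.
p = 13: 6p + 1 = 79, prime.
p = 17: 6p + 1 = 103, prime.
p = 19: 6p + 1 = 115 = 5 × 23, not prime.
Hence p = 19 is a counterexample.

p = 19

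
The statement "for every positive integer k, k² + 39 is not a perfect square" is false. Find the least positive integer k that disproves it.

Check each positive integer k in order until k² + 39 is a perfect square.
The first 4 eligible values, up to k = 4, all satisfy the conclusion.
k = 5: 5² + 39 = 64 = 8², a perfect square.

k = 5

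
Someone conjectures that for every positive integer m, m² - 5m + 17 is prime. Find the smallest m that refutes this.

We need the least positive integer m for which m² - 5m + 17 is not prime.
For m = 1, 2, 3, 4, …, 10, 11, 12 the conclusion holds.
m = 13: m² - 5m + 17 = 121 = 11 × 11, composite.
Hence m = 13 is a counterexample.

m = 13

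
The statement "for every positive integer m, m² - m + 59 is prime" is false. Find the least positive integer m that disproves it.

For m = 1, 2 the conclusion holds.
m = 3: m² - m + 59 = 65 = 5 × 13, composite.
So m = 3 is the smallest counterexample.

m = 3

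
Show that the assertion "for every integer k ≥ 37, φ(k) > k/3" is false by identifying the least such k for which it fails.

k = 42

For k = 37, 38, 39, 40, 41 the conclusion holds.
k = 42: φ(42) = 12 and 42/3 = 14, so φ(42) ≤ 42/3.
So k = 42 is the smallest counterexample.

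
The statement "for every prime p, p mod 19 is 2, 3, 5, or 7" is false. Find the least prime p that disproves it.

p = 11

p = 2: 2 mod 19 = 2.
p = 3: 3 mod 19 = 3.
p = 5: 5 mod 19 = 5.
p = 7: 7 mod 19 = 7.
p = 11: 11 mod 19 = 11 — not in {2, 3, 5, 7}.
Hence p = 11 is a counterexample.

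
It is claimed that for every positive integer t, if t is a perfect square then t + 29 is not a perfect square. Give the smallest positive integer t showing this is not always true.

For t = 1, 4, 9, 16, …, 121, 144, 169 the conclusion holds.
t = 196: 196 = 14² and 196 + 29 = 225 = 15².

t = 196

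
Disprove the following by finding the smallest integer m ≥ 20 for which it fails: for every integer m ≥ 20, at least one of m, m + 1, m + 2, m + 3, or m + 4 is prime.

Check each integer m ≥ 20 in order until m, m + 1, m + 2, m + 3, m + 4 are all composite.
For m = 20, 21, 22, 23 the conclusion holds.
m = 24: 24 = 2 × 12; 25 = 5 × 5; 26 = 2 × 13; 27 = 3 × 9; 28 = 2 × 14 — all composite.

m = 24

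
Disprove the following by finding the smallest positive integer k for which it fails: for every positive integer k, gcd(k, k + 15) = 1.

We need the least positive integer k for which gcd(k, k + 15) > 1.
For k = 1, 2 the conclusion holds.
k = 3: gcd(3, 18) = 3.

k = 3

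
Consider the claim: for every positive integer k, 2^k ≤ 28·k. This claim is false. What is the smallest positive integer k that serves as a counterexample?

For k = 1, 2, 3, 4, 5, 6, 7 the conclusion holds.
k = 8: 2^k = 256 and 28·k = 224, so 256 > 224.

k = 8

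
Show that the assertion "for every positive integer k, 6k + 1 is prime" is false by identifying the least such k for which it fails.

k = 4

A counterexample is any positive integer k such that 6k + 1 is not prime; we check each in order.
k = 1: 6k + 1 = 7, prime.
k = 2: 6k + 1 = 13, prime.
k = 3: 6k + 1 = 19, prime.
k = 4: 6k + 1 = 25 = 5 × 5, composite.
Hence k = 4 is a counterexample.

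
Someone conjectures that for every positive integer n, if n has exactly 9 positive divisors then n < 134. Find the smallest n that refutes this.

A counterexample is any positive integer n such that n has exactly 9 positive divisors but the claim fails; we check each in order.
n = 36: τ(36) = 9; 36 < 134.
n = 100: τ(100) = 9; 100 < 134.
n = 196: τ(196) = 9; 196 ≥ 134.
Hence n = 196 is a counterexample.

n = 196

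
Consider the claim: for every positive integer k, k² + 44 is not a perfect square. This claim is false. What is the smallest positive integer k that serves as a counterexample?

A counterexample is any positive integer k such that k² + 44 is a perfect square; we check each in order.
For k = 1, 2, 3, 4, 5, 6, 7, 8, 9 the conclusion holds.
k = 10: 10² + 44 = 144 = 12², a perfect square.

k = 10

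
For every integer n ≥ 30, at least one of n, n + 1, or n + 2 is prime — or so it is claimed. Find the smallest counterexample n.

n = 30: 31 is prime.
n = 31: 31 is prime.
n = 32: 32 = 2 × 16; 33 = 3 × 11; 34 = 2 × 17 — all composite.
Hence n = 32 is a counterexample.

n = 32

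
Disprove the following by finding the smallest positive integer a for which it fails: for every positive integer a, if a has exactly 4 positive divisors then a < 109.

a = 111

A counterexample is any positive integer a such that a has exactly 4 positive divisors but the claim fails; we check each in order.
The first 33 eligible values, up to a = 106, all satisfy the conclusion.
a = 111: τ(111) = 4; 111 ≥ 109.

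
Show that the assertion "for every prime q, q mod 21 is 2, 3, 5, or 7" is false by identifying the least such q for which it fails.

q = 11

The first 4 eligible values, up to q = 7, all satisfy the conclusion.
q = 11: 11 mod 21 = 11 — not in {2, 3, 5, 7}.
Thus q = 11 disproves the claim, and no smaller q works.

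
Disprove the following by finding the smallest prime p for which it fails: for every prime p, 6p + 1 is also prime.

We need the least prime p for which 6p + 1 is not prime.
p = 2: 6p + 1 = 13, prime.
p = 3: 6p + 1 = 19, prime.
p = 5: 6p + 1 = 31, prime.
p = 7: 6p + 1 = 43, prime.
p = 11: 6p + 1 = 67, prime.
p = 13: 6p + 1 = 79, prime.
p = 17: 6p + 1 = 103, prime.
p = 19: 6p + 1 = 115 = 5 × 23, not prime.

p = 19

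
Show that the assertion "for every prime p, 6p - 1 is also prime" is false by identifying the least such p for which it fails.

p = 11

We need the least prime p for which 6p - 1 is not prime.
The first 4 eligible values, up to p = 7, all satisfy the conclusion.
p = 11: 6p - 1 = 65 = 5 × 13, not prime.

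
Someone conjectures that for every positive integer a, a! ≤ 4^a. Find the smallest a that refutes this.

a = 9

a = 1: a! = 1 and 4^a = 4, so 1 ≤ 4.
a = 2: a! = 2 and 4^a = 16, so 2 ≤ 16.
a = 3: a! = 6 and 4^a = 64, so 6 ≤ 64.
a = 4: a! = 24 and 4^a = 256, so 24 ≤ 256.
a = 5: a! = 120 and 4^a = 1024, so 120 ≤ 1024.
a = 6: a! = 720 and 4^a = 4096, so 720 ≤ 4096.
a = 7: a! = 5040 and 4^a = 16384, so 5040 ≤ 16384.
a = 8: a! = 40320 and 4^a = 65536, so 40320 ≤ 65536.
a = 9: a! = 362880 and 4^a = 262144, so 362880 > 262144.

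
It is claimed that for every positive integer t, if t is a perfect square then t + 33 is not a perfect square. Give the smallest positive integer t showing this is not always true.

t = 16

t = 1: 1 + 33 = 34, not a perfect square.
t = 4: 4 + 33 = 37, not a perfect square.
t = 9: 9 + 33 = 42, not a perfect square.
t = 16: 16 = 4² and 16 + 33 = 49 = 7².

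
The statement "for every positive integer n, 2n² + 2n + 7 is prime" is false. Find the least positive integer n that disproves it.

n = 6

A counterexample is any positive integer n such that 2n² + 2n + 7 is not prime; we check each in order.
n = 1: 2n² + 2n + 7 = 11, prime.
n = 2: 2n² + 2n + 7 = 19, prime.
n = 3: 2n² + 2n + 7 = 31, prime.
n = 4: 2n² + 2n + 7 = 47, prime.
n = 5: 2n² + 2n + 7 = 67, prime.
n = 6: 2n² + 2n + 7 = 91 = 7 × 13, composite.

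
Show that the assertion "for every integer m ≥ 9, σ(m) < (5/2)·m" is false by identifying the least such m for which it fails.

m = 24

A counterexample is any integer m ≥ 9 such that the claim fails; we check each in order.
The first 15 eligible values, up to m = 23, all satisfy the conclusion.
m = 24: σ(24) = 60; 60 ≥ 60.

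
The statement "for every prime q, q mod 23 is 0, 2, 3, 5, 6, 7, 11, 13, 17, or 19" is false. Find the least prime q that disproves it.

q = 31

For q = 2, 3, 5, 7, 11, 13, 17, 19, 23, 29 the conclusion holds.
q = 31: 31 mod 23 = 8 — not in {0, 2, 3, 5, 6, 7, 11, 13, 17, 19}.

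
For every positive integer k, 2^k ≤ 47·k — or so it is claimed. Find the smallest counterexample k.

We need the least positive integer k for which 2^k > 47·k.
k = 1: 2^k = 2 and 47·k = 47, so 2 ≤ 47.
k = 2: 2^k = 4 and 47·k = 94, so 4 ≤ 94.
k = 3: 2^k = 8 and 47·k = 141, so 8 ≤ 141.
k = 4: 2^k = 16 and 47·k = 188, so 16 ≤ 188.
k = 5: 2^k = 32 and 47·k = 235, so 32 ≤ 235.
k = 6: 2^k = 64 and 47·k = 282, so 64 ≤ 282.
k = 7: 2^k = 128 and 47·k = 329, so 128 ≤ 329.
k = 8: 2^k = 256 and 47·k = 376, so 256 ≤ 376.
k = 9: 2^k = 512 and 47·k = 423, so 512 > 423.

k = 9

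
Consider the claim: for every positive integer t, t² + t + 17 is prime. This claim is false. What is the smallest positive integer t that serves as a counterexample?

t = 16

A counterexample is any positive integer t such that t² + t + 17 is not prime; we check each in order.
For t = 1, 2, 3, 4, …, 13, 14, 15 the conclusion holds.
t = 16: t² + t + 17 = 289 = 17 × 17, composite.
Hence t = 16 is a counterexample.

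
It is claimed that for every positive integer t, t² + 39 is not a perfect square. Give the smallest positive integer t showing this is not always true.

The first 4 eligible values, up to t = 4, all satisfy the conclusion.
t = 5: 5² + 39 = 64 = 8², a perfect square.

t = 5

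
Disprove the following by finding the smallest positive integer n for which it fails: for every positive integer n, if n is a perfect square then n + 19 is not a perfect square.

n = 81

A counterexample is any positive integer n such that n is a perfect square but n + 19 is a perfect square; we check each in order.
The first 8 eligible values, up to n = 64, all satisfy the conclusion.
n = 81: 81 = 9² and 81 + 19 = 100 = 10².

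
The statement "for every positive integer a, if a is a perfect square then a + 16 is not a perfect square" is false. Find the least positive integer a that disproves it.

For a = 1, 4 the conclusion holds.
a = 9: 9 = 3² and 9 + 16 = 25 = 5².

a = 9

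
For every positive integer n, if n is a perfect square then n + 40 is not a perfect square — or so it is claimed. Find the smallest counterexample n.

n = 9

Check each positive integer n in order until n is a perfect square but n + 40 is a perfect square.
n = 1: 1 + 40 = 41, not a perfect square.
n = 4: 4 + 40 = 44, not a perfect square.
n = 9: 9 = 3² and 9 + 40 = 49 = 7².
Thus n = 9 disproves the claim, and no smaller n works.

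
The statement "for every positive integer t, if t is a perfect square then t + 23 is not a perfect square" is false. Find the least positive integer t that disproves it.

t = 121

Check each positive integer t in order until t is a perfect square but t + 23 is a perfect square.
For t = 1, 4, 9, 16, 25, 36, 49, 64, 81, 100 the conclusion holds.
t = 121: 121 = 11² and 121 + 23 = 144 = 12².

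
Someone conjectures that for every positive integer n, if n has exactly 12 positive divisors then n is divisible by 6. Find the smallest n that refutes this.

Check each positive integer n in order until n has exactly 12 positive divisors but n is not divisible by 6.
For n = 60, 72, 84, 90, 96, 108, 126, 132 the conclusion holds.
n = 140: τ(140) = 12; 140 mod 6 = 2.

n = 140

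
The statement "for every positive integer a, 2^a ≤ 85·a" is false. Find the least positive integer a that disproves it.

a = 10

A counterexample is any positive integer a such that 2^a > 85·a; we check each in order.
The first 9 eligible values, up to a = 9, all satisfy the conclusion.
a = 10: 2^a = 1024 and 85·a = 850, so 1024 > 850.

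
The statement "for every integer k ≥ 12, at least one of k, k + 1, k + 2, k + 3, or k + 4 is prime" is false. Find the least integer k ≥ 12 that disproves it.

k = 24

We need the least integer k ≥ 12 for which k, k + 1, k + 2, k + 3, k + 4 are all composite.
The first 12 eligible values, up to k = 23, all satisfy the conclusion.
k = 24: 24 = 2 × 12; 25 = 5 × 5; 26 = 2 × 13; 27 = 3 × 9; 28 = 2 × 14 — all composite.
Hence k = 24 is a counterexample.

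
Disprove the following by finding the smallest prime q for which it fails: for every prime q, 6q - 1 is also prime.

q = 2: 6q - 1 = 11, prime.
q = 3: 6q - 1 = 17, prime.
q = 5: 6q - 1 = 29, prime.
q = 7: 6q - 1 = 41, prime.
q = 11: 6q - 1 = 65 = 5 × 13, not prime.

q = 11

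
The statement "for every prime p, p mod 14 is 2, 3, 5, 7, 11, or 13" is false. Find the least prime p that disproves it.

For p = 2, 3, 5, 7, 11, 13, 17, 19 the conclusion holds.
p = 23: 23 mod 14 = 9 — not in {2, 3, 5, 7, 11, 13}.

p = 23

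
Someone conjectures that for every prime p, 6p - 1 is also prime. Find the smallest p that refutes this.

For p = 2, 3, 5, 7 the conclusion holds.
p = 11: 6p - 1 = 65 = 5 × 13, not prime.

p = 11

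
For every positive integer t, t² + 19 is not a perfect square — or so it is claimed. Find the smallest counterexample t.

t = 9

t = 1: 1² + 19 = 20, not a perfect square.
t = 2: 2² + 19 = 23, not a perfect square.
t = 3: 3² + 19 = 28, not a perfect square.
t = 4: 4² + 19 = 35, not a perfect square.
t = 5: 5² + 19 = 44, not a perfect square.
t = 6: 6² + 19 = 55, not a perfect square.
t = 7: 7² + 19 = 68, not a perfect square.
t = 8: 8² + 19 = 83, not a perfect square.
t = 9: 9² + 19 = 100 = 10², a perfect square.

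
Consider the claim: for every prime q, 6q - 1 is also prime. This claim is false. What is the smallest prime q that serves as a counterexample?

q = 11

A counterexample is any prime q such that 6q - 1 is not prime; we check each in order.
For q = 2, 3, 5, 7 the conclusion holds.
q = 11: 6q - 1 = 65 = 5 × 13, not prime.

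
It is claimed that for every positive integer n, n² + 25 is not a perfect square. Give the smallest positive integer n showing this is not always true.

n = 12

We need the least positive integer n for which n² + 25 is a perfect square.
For n = 1, 2, 3, 4, …, 9, 10, 11 the conclusion holds.
n = 12: 12² + 25 = 169 = 13², a perfect square.
So n = 12 is the smallest counterexample.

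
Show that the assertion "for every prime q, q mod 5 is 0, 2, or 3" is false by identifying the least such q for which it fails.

Check each prime q in order until the claim fails.
q = 2: 2 mod 5 = 2.
q = 3: 3 mod 5 = 3.
q = 5: 5 mod 5 = 0.
q = 7: 7 mod 5 = 2.
q = 11: 11 mod 5 = 1 — not in {0, 2, 3}.

q = 11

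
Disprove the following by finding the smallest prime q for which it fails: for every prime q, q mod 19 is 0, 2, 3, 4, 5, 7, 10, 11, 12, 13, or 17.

For q = 2, 3, 5, 7, …, 23, 29, 31 the conclusion holds.
q = 37: 37 mod 19 = 18 — not in {0, 2, 3, 4, 5, 7, 10, 11, 12, 13, 17}.
Hence q = 37 is a counterexample.

q = 37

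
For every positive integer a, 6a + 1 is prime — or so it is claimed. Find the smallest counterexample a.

a = 4

Check each positive integer a in order until 6a + 1 is not prime.
a = 1: 6a + 1 = 7, prime.
a = 2: 6a + 1 = 13, prime.
a = 3: 6a + 1 = 19, prime.
a = 4: 6a + 1 = 25 = 5 × 5, composite.
So a = 4 is the smallest counterexample.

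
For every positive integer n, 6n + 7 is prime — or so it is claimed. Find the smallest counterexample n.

Check each positive integer n in order until 6n + 7 is not prime.
For n = 1, 2 the conclusion holds.
n = 3: 6n + 7 = 25 = 5 × 5, composite.
Thus n = 3 disproves the claim, and no smaller n works.

n = 3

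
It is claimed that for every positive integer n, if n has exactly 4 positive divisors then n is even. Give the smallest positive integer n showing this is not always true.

A counterexample is any positive integer n such that n has exactly 4 positive divisors but n is odd; we check each in order.
The first 4 eligible values, up to n = 14, all satisfy the conclusion.
n = 15: divisors of 15: 1, 3, 5, 15; 15 is odd.
Hence n = 15 is a counterexample.

n = 15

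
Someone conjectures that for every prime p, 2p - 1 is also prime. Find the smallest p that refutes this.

We need the least prime p for which 2p - 1 is not prime.
For p = 2, 3 the conclusion holds.
p = 5: 2p - 1 = 9 = 3 × 3, not prime.

p = 5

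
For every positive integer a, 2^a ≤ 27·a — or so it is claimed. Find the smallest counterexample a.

a = 8

Check each positive integer a in order until 2^a > 27·a.
For a = 1, 2, 3, 4, 5, 6, 7 the conclusion holds.
a = 8: 2^a = 256 and 27·a = 216, so 256 > 216.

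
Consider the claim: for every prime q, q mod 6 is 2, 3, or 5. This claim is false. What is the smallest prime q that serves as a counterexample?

A counterexample is any prime q such that the claim fails; we check each in order.
q = 2: 2 mod 6 = 2.
q = 3: 3 mod 6 = 3.
q = 5: 5 mod 6 = 5.
q = 7: 7 mod 6 = 1 — not in {2, 3, 5}.

q = 7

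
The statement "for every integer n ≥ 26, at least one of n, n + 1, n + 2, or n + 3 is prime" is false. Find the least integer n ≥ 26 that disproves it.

n = 32

We need the least integer n ≥ 26 for which n, n + 1, n + 2, n + 3 are all composite.
The first 6 eligible values, up to n = 31, all satisfy the conclusion.
n = 32: 32 = 2 × 16; 33 = 3 × 11; 34 = 2 × 17; 35 = 5 × 7 — all composite.
So n = 32 is the smallest counterexample.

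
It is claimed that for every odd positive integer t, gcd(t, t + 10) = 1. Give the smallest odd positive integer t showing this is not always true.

t = 5

t = 1: gcd(1, 11) = 1.
t = 3: gcd(3, 13) = 1.
t = 5: gcd(5, 15) = 5.
Thus t = 5 disproves the claim, and no smaller t works.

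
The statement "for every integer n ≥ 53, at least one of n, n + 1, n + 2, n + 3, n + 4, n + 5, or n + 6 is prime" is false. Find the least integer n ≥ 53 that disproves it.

n = 90

We need the least integer n ≥ 53 for which n, n + 1, n + 2, n + 3, n + 4, n + 5, n + 6 are all composite.
For n = 53, 54, 55, 56, …, 87, 88, 89 the conclusion holds.
n = 90: 90 = 2 × 45; 91 = 7 × 13; 92 = 2 × 46; 93 = 3 × 31; 94 = 2 × 47; 95 = 5 × 19; 96 = 2 × 48 — all composite.
Hence n = 90 is a counterexample.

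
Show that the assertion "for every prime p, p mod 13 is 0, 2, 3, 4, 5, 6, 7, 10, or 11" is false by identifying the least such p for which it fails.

We need the least prime p for which the claim fails.
The first 14 eligible values, up to p = 43, all satisfy the conclusion.
p = 47: 47 mod 13 = 8 — not in {0, 2, 3, 4, 5, 6, 7, 10, 11}.
Hence p = 47 is a counterexample.

p = 47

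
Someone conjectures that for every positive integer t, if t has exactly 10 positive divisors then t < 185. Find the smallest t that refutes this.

Check each positive integer t in order until t has exactly 10 positive divisors but the claim fails.
t = 48: τ(48) = 10; 48 < 185.
t = 80: τ(80) = 10; 80 < 185.
t = 112: τ(112) = 10; 112 < 185.
t = 162: τ(162) = 10; 162 < 185.
t = 176: τ(176) = 10; 176 < 185.
t = 208: τ(208) = 10; 208 ≥ 185.
Hence t = 208 is a counterexample.

t = 208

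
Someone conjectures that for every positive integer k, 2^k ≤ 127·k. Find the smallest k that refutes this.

k = 11

Check each positive integer k in order until 2^k > 127·k.
The first 10 eligible values, up to k = 10, all satisfy the conclusion.
k = 11: 2^k = 2048 and 127·k = 1397, so 2048 > 1397.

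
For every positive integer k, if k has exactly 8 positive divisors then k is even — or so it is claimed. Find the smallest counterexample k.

k = 105

Check each positive integer k in order until k has exactly 8 positive divisors but k is odd.
The first 12 eligible values, up to k = 104, all satisfy the conclusion.
k = 105: divisors of 105: 1, 3, 5, 7, 15, 21, 35, 105; 105 is odd.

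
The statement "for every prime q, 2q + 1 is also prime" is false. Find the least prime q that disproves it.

Check each prime q in order until 2q + 1 is not prime.
q = 2: 2q + 1 = 5, prime.
q = 3: 2q + 1 = 7, prime.
q = 5: 2q + 1 = 11, prime.
q = 7: 2q + 1 = 15 = 3 × 5, not prime.
Thus q = 7 disproves the claim, and no smaller q works.

q = 7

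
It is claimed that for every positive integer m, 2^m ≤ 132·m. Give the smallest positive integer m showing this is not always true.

We need the least positive integer m for which 2^m > 132·m.
For m = 1, 2, 3, 4, 5, 6, 7, 8, 9, 10 the conclusion holds.
m = 11: 2^m = 2048 and 132·m = 1452, so 2048 > 1452.

m = 11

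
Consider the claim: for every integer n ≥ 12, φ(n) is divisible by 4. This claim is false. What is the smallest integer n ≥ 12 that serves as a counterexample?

We need the least integer n ≥ 12 for which φ(n) is not divisible by 4.
n = 12: φ(12) = 4; 4 mod 4 = 0.
n = 13: φ(13) = 12; 12 mod 4 = 0.
n = 14: φ(14) = 6; 6 mod 4 = 2.

n = 14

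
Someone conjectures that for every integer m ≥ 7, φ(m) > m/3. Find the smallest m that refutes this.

m = 12

Check each integer m ≥ 7 in order until the claim fails.
m = 7: φ(7) = 6 and 7/3 = 7/3, so φ(7) > 7/3.
m = 8: φ(8) = 4 and 8/3 = 8/3, so φ(8) > 8/3.
m = 9: φ(9) = 6 and 9/3 = 3, so φ(9) > 9/3.
m = 10: φ(10) = 4 and 10/3 = 10/3, so φ(10) > 10/3.
m = 11: φ(11) = 10 and 11/3 = 11/3, so φ(11) > 11/3.
m = 12: φ(12) = 4 and 12/3 = 4, so φ(12) ≤ 12/3.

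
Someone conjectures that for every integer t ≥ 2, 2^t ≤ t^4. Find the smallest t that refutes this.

A counterexample is any integer t ≥ 2 such that 2^t > t^4; we check each in order.
For t = 2, 3, 4, 5, …, 14, 15, 16 the conclusion holds.
t = 17: 2^t = 131072 and t^4 = 83521, so 131072 > 83521.

t = 17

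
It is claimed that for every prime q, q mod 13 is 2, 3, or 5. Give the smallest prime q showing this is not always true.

Check each prime q in order until the claim fails.
For q = 2, 3, 5 the conclusion holds.
q = 7: 7 mod 13 = 7 — not in {2, 3, 5}.
Hence q = 7 is a counterexample.

q = 7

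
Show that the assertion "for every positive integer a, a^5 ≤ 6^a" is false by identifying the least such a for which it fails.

a = 3

Check each positive integer a in order until a^5 > 6^a.
For a = 1, 2 the conclusion holds.
a = 3: a^5 = 243 and 6^a = 216, so 243 > 216.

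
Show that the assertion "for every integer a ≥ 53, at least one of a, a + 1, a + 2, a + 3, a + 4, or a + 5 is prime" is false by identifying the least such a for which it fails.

a = 90

A counterexample is any integer a ≥ 53 such that a, a + 1, a + 2, a + 3, a + 4, a + 5 are all composite; we check each in order.
For a = 53, 54, 55, 56, …, 87, 88, 89 the conclusion holds.
a = 90: 90 = 2 × 45; 91 = 7 × 13; 92 = 2 × 46; 93 = 3 × 31; 94 = 2 × 47; 95 = 5 × 19 — all composite.
So a = 90 is the smallest counterexample.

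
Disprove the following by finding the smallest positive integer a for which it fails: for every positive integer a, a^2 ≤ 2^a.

a = 3

For a = 1, 2 the conclusion holds.
a = 3: a^2 = 9 and 2^a = 8, so 9 > 8.
Hence a = 3 is a counterexample.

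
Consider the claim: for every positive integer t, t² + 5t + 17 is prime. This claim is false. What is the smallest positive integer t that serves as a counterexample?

t = 8

A counterexample is any positive integer t such that t² + 5t + 17 is not prime; we check each in order.
For t = 1, 2, 3, 4, 5, 6, 7 the conclusion holds.
t = 8: t² + 5t + 17 = 121 = 11 × 11, composite.
Thus t = 8 disproves the claim, and no smaller t works.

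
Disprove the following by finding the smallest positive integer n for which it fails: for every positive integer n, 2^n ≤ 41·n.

n = 9

Check each positive integer n in order until 2^n > 41·n.
The first 8 eligible values, up to n = 8, all satisfy the conclusion.
n = 9: 2^n = 512 and 41·n = 369, so 512 > 369.
So n = 9 is the smallest counterexample.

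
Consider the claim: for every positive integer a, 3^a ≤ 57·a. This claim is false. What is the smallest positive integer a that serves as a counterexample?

A counterexample is any positive integer a such that 3^a > 57·a; we check each in order.
For a = 1, 2, 3, 4, 5 the conclusion holds.
a = 6: 3^a = 729 and 57·a = 342, so 729 > 342.

a = 6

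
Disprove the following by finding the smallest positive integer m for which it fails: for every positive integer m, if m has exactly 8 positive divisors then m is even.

m = 105

We need the least positive integer m for which m has exactly 8 positive divisors but m is odd.
For m = 24, 30, 40, 42, …, 88, 102, 104 the conclusion holds.
m = 105: divisors of 105: 1, 3, 5, 7, 15, 21, 35, 105; 105 is odd.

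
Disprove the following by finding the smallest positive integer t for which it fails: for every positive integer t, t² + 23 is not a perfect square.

t = 11

The first 10 eligible values, up to t = 10, all satisfy the conclusion.
t = 11: 11² + 23 = 144 = 12², a perfect square.
Hence t = 11 is a counterexample.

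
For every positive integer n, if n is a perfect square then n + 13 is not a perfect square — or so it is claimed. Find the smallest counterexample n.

n = 36

For n = 1, 4, 9, 16, 25 the conclusion holds.
n = 36: 36 = 6² and 36 + 13 = 49 = 7².
Thus n = 36 disproves the claim, and no smaller n works.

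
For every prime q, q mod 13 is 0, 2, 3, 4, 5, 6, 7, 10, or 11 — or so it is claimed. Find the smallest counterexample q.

For q = 2, 3, 5, 7, …, 37, 41, 43 the conclusion holds.
q = 47: 47 mod 13 = 8 — not in {0, 2, 3, 4, 5, 6, 7, 10, 11}.
Thus q = 47 disproves the claim, and no smaller q works.

q = 47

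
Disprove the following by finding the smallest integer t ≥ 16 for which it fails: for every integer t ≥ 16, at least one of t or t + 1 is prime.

A counterexample is any integer t ≥ 16 such that t, t + 1 are both composite; we check each in order.
The first 4 eligible values, up to t = 19, all satisfy the conclusion.
t = 20: 20 = 2 × 10; 21 = 3 × 7 — both composite.

t = 20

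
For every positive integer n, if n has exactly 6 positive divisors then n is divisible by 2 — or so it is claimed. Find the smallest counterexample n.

n = 12: τ(12) = 6; 12 mod 2 = 0.
n = 18: τ(18) = 6; 18 mod 2 = 0.
n = 20: τ(20) = 6; 20 mod 2 = 0.
n = 28: τ(28) = 6; 28 mod 2 = 0.
n = 32: τ(32) = 6; 32 mod 2 = 0.
n = 44: τ(44) = 6; 44 mod 2 = 0.
n = 45: τ(45) = 6; 45 mod 2 = 1.

n = 45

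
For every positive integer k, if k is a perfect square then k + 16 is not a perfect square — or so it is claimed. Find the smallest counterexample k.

Check each positive integer k in order until k is a perfect square but k + 16 is a perfect square.
For k = 1, 4 the conclusion holds.
k = 9: 9 = 3² and 9 + 16 = 25 = 5².
So k = 9 is the smallest counterexample.

k = 9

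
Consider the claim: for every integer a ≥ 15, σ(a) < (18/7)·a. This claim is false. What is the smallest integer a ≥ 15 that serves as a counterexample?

For a = 15, 16, 17, 18, …, 45, 46, 47 the conclusion holds.
a = 48: σ(48) = 124; 124 ≥ 864/7.
So a = 48 is the smallest counterexample.

a = 48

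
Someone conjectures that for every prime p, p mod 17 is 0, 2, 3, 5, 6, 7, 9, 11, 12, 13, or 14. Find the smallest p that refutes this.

p = 59

We need the least prime p for which the claim fails.
The first 16 eligible values, up to p = 53, all satisfy the conclusion.
p = 59: 59 mod 17 = 8 — not in {0, 2, 3, 5, 6, 7, 9, 11, 12, 13, 14}.
Thus p = 59 disproves the claim, and no smaller p works.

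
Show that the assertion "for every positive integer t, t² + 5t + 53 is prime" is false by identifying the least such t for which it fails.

t = 3

A counterexample is any positive integer t such that t² + 5t + 53 is not prime; we check each in order.
t = 1: t² + 5t + 53 = 59, prime.
t = 2: t² + 5t + 53 = 67, prime.
t = 3: t² + 5t + 53 = 77 = 7 × 11, composite.
Hence t = 3 is a counterexample.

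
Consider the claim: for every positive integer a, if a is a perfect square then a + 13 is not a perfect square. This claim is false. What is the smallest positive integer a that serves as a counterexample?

a = 36

We need the least positive integer a for which a is a perfect square but a + 13 is a perfect square.
For a = 1, 4, 9, 16, 25 the conclusion holds.
a = 36: 36 = 6² and 36 + 13 = 49 = 7².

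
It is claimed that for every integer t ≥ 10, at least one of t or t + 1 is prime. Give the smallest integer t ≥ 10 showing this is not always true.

Check each integer t ≥ 10 in order until t, t + 1 are both composite.
The first 4 eligible values, up to t = 13, all satisfy the conclusion.
t = 14: 14 = 2 × 7; 15 = 3 × 5 — both composite.

t = 14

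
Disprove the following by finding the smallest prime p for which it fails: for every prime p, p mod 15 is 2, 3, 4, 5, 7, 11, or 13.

p = 23

A counterexample is any prime p such that the claim fails; we check each in order.
For p = 2, 3, 5, 7, 11, 13, 17, 19 the conclusion holds.
p = 23: 23 mod 15 = 8 — not in {2, 3, 4, 5, 7, 11, 13}.
Hence p = 23 is a counterexample.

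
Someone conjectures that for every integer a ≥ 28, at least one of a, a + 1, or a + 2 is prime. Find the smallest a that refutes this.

a = 32

We need the least integer a ≥ 28 for which a, a + 1, a + 2 are all composite.
For a = 28, 29, 30, 31 the conclusion holds.
a = 32: 32 = 2 × 16; 33 = 3 × 11; 34 = 2 × 17 — all composite.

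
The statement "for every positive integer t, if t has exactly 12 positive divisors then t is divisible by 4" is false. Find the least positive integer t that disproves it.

We need the least positive integer t for which t has exactly 12 positive divisors but t is not divisible by 4.
t = 60: τ(60) = 12; 60 mod 4 = 0.
t = 72: τ(72) = 12; 72 mod 4 = 0.
t = 84: τ(84) = 12; 84 mod 4 = 0.
t = 90: τ(90) = 12; 90 mod 4 = 2.

t = 90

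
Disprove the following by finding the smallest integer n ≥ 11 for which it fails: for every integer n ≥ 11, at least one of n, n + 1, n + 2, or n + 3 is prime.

A counterexample is any integer n ≥ 11 such that n, n + 1, n + 2, n + 3 are all composite; we check each in order.
The first 13 eligible values, up to n = 23, all satisfy the conclusion.
n = 24: 24 = 2 × 12; 25 = 5 × 5; 26 = 2 × 13; 27 = 3 × 9 — all composite.
So n = 24 is the smallest counterexample.

n = 24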